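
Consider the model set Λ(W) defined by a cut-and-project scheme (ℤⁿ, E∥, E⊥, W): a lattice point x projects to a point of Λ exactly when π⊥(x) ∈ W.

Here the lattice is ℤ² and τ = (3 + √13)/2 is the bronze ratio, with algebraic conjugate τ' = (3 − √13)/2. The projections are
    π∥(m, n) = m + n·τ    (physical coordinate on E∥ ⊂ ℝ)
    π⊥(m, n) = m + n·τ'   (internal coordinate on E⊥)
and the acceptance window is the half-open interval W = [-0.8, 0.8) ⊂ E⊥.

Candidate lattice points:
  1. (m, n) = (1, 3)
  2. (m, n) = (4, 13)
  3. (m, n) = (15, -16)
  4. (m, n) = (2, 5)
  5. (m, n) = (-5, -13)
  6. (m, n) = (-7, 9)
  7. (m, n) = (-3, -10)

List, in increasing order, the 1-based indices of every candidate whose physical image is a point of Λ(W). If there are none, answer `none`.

1, 2, 4, 7

τ' = (3−√13)/2 ≈ -0.30278.
candidate 1: (m,n)=(1,3) → π∥ = 1+3·τ ≈ 10.90833, π⊥ = 1+3·τ' ≈ 0.09167 ∈ [-0.8, 0.8) ⇒ IN Λ
candidate 2: (m,n)=(4,13) → π∥ = 4+13·τ ≈ 46.93608, π⊥ = 4+13·τ' ≈ 0.06392 ∈ [-0.8, 0.8) ⇒ IN Λ
candidate 3: (m,n)=(15,-16) → π∥ = 15-16·τ ≈ -37.84441, π⊥ = 15-16·τ' ≈ 19.84441 ∉ [-0.8, 0.8) ⇒ out
candidate 4: (m,n)=(2,5) → π∥ = 2+5·τ ≈ 18.51388, π⊥ = 2+5·τ' ≈ 0.48612 ∈ [-0.8, 0.8) ⇒ IN Λ
candidate 5: (m,n)=(-5,-13) → π∥ = -5-13·τ ≈ -47.93608, π⊥ = -5-13·τ' ≈ -1.06392 ∉ [-0.8, 0.8) ⇒ out
candidate 6: (m,n)=(-7,9) → π∥ = -7+9·τ ≈ 22.72498, π⊥ = -7+9·τ' ≈ -9.72498 ∉ [-0.8, 0.8) ⇒ out
candidate 7: (m,n)=(-3,-10) → π∥ = -3-10·τ ≈ -36.02776, π⊥ = -3-10·τ' ≈ 0.02776 ∈ [-0.8, 0.8) ⇒ IN Λ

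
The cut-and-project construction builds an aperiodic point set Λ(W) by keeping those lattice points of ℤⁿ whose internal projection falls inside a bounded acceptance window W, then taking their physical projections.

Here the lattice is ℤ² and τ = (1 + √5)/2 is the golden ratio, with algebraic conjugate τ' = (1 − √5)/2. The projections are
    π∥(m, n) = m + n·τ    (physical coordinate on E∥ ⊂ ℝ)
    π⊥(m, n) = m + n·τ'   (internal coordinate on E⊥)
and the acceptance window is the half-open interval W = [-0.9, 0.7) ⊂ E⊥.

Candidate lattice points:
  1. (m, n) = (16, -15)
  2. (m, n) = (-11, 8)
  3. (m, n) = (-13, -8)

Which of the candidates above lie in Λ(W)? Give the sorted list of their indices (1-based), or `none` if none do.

none

Numerically τ ≈ 1.6180 and τ' = −1/τ ≈ -0.6180.
[1] lift (16,-15): star map gives 25.2705; window check -0.9 ≤ 25.2705 < 0.7 is false → out
[2] lift (-11,8): star map gives -15.9443; window check -0.9 ≤ -15.9443 < 0.7 is false → out
[3] lift (-13,-8): star map gives -8.0557; window check -0.9 ≤ -8.0557 < 0.7 is false → out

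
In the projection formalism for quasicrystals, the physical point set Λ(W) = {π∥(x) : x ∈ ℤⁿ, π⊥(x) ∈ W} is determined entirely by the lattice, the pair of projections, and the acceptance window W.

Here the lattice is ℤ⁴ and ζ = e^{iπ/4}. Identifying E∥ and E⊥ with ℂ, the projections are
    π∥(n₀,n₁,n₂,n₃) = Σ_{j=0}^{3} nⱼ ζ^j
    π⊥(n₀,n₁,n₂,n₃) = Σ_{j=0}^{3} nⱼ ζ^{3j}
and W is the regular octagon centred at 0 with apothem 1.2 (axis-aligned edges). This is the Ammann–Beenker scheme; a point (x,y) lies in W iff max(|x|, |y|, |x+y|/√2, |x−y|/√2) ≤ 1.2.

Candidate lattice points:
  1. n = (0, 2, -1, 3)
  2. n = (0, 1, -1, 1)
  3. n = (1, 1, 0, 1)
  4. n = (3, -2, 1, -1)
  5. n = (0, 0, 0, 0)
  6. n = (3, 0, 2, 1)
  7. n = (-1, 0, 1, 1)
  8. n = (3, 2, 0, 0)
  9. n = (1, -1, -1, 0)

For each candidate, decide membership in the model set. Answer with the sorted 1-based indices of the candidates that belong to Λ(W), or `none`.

With ζ = e^{iπ/4} the internal vectors are ζ^0,ζ^3,ζ^6,ζ^9.
#1 (0, 2, -1, 3): internal (0.70711, 4.53553); octagon support 4.53553 vs apothem 1.2 → ∉ W
#2 (0, 1, -1, 1): internal (0.00000, 2.41421); octagon support 2.41421 vs apothem 1.2 → ∉ W
#3 (1, 1, 0, 1): internal (1.00000, 1.41421); octagon support 1.70711 vs apothem 1.2 → ∉ W
#4 (3, -2, 1, -1): internal (3.70711, -3.12132); octagon support 4.82843 vs apothem 1.2 → ∉ W
#5 (0, 0, 0, 0): internal (0.00000, 0.00000); octagon support 0.00000 vs apothem 1.2 → ∈ W
#6 (3, 0, 2, 1): internal (3.70711, -1.29289); octagon support 3.70711 vs apothem 1.2 → ∉ W
#7 (-1, 0, 1, 1): internal (-0.29289, -0.29289); octagon support 0.41421 vs apothem 1.2 → ∈ W
#8 (3, 2, 0, 0): internal (1.58579, 1.41421); octagon support 2.12132 vs apothem 1.2 → ∉ W
#9 (1, -1, -1, 0): internal (1.70711, 0.29289); octagon support 1.70711 vs apothem 1.2 → ∉ W

5, 7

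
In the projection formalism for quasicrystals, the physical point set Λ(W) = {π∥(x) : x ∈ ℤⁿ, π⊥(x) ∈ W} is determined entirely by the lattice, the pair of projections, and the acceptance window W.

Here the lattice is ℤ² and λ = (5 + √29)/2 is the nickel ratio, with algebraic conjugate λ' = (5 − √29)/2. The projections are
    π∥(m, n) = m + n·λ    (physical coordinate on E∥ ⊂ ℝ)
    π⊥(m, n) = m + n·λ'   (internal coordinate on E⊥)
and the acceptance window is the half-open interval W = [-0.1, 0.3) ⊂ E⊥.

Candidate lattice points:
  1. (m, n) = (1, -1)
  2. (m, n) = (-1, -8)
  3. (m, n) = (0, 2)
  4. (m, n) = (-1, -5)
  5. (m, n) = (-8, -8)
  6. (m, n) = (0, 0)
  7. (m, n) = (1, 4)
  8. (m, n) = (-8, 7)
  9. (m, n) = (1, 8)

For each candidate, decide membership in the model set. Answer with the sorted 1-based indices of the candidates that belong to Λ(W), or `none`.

λ' = (5−√29)/2 ≈ -0.19258.
[1] lift (1,-1): star map gives 1.19258; window check -0.1 ≤ 1.19258 < 0.3 is false → out
[2] lift (-1,-8): star map gives 0.54066; window check -0.1 ≤ 0.54066 < 0.3 is false → out
[3] lift (0,2): star map gives -0.38516; window check -0.1 ≤ -0.38516 < 0.3 is false → out
[4] lift (-1,-5): star map gives -0.03709; window check -0.1 ≤ -0.03709 < 0.3 is true → IN Λ
[5] lift (-8,-8): star map gives -6.45934; window check -0.1 ≤ -6.45934 < 0.3 is false → out
[6] lift (0,0): star map gives 0.00000; window check -0.1 ≤ 0.00000 < 0.3 is true → IN Λ
[7] lift (1,4): star map gives 0.22967; window check -0.1 ≤ 0.22967 < 0.3 is true → IN Λ
[8] lift (-8,7): star map gives -9.34808; window check -0.1 ≤ -9.34808 < 0.3 is false → out
[9] lift (1,8): star map gives -0.54066; window check -0.1 ≤ -0.54066 < 0.3 is false → out

4, 6, 7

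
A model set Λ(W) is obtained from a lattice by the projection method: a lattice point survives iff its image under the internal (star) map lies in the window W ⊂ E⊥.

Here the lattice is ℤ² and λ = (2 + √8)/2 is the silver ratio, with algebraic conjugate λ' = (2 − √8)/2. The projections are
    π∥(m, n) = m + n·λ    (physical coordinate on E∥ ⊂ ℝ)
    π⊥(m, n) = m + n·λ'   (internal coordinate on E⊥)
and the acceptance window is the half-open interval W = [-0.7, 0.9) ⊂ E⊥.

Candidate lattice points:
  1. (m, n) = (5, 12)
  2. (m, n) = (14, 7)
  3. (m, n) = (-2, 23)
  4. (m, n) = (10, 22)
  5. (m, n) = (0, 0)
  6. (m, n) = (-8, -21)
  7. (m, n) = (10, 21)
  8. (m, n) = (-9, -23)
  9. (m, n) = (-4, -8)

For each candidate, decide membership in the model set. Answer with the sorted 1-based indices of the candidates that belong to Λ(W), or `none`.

1, 4, 5, 6, 8, 9

Compute λ' = (2−√8)/2 = -0.41421, so π⊥(m,n) = m -0.41421·n.
[1] lift (5,12): star map gives 0.02944; window check -0.7 ≤ 0.02944 < 0.9 is true → IN Λ
[2] lift (14,7): star map gives 11.10051; window check -0.7 ≤ 11.10051 < 0.9 is false → out
[3] lift (-2,23): star map gives -11.52691; window check -0.7 ≤ -11.52691 < 0.9 is false → out
[4] lift (10,22): star map gives 0.88730; window check -0.7 ≤ 0.88730 < 0.9 is true → IN Λ
[5] lift (0,0): star map gives 0.00000; window check -0.7 ≤ 0.00000 < 0.9 is true → IN Λ
[6] lift (-8,-21): star map gives 0.69848; window check -0.7 ≤ 0.69848 < 0.9 is true → IN Λ
[7] lift (10,21): star map gives 1.30152; window check -0.7 ≤ 1.30152 < 0.9 is false → out
[8] lift (-9,-23): star map gives 0.52691; window check -0.7 ≤ 0.52691 < 0.9 is true → IN Λ
[9] lift (-4,-8): star map gives -0.68629; window check -0.7 ≤ -0.68629 < 0.9 is true → IN Λ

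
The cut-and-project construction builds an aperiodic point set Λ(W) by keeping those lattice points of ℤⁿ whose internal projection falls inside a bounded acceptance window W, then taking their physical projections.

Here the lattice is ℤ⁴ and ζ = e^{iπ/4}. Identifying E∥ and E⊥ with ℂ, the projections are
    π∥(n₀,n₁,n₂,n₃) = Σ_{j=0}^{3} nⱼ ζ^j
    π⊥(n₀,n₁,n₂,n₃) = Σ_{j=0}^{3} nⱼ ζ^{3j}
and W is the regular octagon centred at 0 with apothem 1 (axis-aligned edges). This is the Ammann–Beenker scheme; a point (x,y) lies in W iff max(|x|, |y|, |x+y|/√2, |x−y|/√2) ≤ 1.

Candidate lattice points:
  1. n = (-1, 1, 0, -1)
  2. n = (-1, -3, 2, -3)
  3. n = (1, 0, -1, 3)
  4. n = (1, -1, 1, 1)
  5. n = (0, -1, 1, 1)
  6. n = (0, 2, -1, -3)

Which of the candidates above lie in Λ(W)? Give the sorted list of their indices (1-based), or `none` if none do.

none

With ζ = e^{iπ/4} the internal vectors are ζ^0,ζ^3,ζ^6,ζ^9.
candidate 1: n = (-1, 1, 0, -1) → π⊥ ≈ (-2.41421, +0.00000); max(|x|,|y|,|x±y|/√2) = 2.41421 > 1 ⇒ ∉ W
candidate 2: n = (-1, -3, 2, -3) → π⊥ ≈ (-1.00000, -6.24264); max(|x|,|y|,|x±y|/√2) = 6.24264 > 1 ⇒ ∉ W
candidate 3: n = (1, 0, -1, 3) → π⊥ ≈ (+3.12132, +3.12132); max(|x|,|y|,|x±y|/√2) = 4.41421 > 1 ⇒ ∉ W
candidate 4: n = (1, -1, 1, 1) → π⊥ ≈ (+2.41421, -1.00000); max(|x|,|y|,|x±y|/√2) = 2.41421 > 1 ⇒ ∉ W
candidate 5: n = (0, -1, 1, 1) → π⊥ ≈ (+1.41421, -1.00000); max(|x|,|y|,|x±y|/√2) = 1.70711 > 1 ⇒ ∉ W
candidate 6: n = (0, 2, -1, -3) → π⊥ ≈ (-3.53553, +0.29289); max(|x|,|y|,|x±y|/√2) = 3.53553 > 1 ⇒ ∉ W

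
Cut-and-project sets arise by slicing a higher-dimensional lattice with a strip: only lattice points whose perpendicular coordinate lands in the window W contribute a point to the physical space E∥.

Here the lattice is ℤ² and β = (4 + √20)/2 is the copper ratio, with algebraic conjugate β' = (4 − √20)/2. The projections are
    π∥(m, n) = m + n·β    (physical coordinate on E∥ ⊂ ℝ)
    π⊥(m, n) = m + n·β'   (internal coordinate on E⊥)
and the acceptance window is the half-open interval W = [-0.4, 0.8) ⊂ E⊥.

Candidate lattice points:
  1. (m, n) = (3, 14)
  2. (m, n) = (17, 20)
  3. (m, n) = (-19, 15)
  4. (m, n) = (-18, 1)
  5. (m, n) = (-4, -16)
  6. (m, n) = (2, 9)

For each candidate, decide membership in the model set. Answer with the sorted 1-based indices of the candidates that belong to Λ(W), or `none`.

β' = (4−√20)/2 ≈ -0.236068.
[1] lift (3,14): star map gives -0.304952; window check -0.4 ≤ -0.304952 < 0.8 is true → IN Λ
[2] lift (17,20): star map gives 12.278640; window check -0.4 ≤ 12.278640 < 0.8 is false → out
[3] lift (-19,15): star map gives -22.541020; window check -0.4 ≤ -22.541020 < 0.8 is false → out
[4] lift (-18,1): star map gives -18.236068; window check -0.4 ≤ -18.236068 < 0.8 is false → out
[5] lift (-4,-16): star map gives -0.222912; window check -0.4 ≤ -0.222912 < 0.8 is true → IN Λ
[6] lift (2,9): star map gives -0.124612; window check -0.4 ≤ -0.124612 < 0.8 is true → IN Λ

1, 5, 6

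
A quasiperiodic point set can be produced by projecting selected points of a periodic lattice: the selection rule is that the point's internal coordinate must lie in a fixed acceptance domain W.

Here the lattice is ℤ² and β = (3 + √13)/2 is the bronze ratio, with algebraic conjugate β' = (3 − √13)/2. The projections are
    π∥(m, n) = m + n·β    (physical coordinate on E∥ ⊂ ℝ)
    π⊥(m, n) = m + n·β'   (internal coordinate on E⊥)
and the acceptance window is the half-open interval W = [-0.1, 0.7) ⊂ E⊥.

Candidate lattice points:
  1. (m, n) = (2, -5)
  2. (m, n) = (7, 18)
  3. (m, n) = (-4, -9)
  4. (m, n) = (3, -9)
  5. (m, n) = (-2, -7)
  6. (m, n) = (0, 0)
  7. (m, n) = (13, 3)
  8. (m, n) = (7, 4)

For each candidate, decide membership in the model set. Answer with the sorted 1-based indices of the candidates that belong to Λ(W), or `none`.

5, 6

Numerically β ≈ 3.3028 and β' = −1/β ≈ -0.3028.
[1] lift (2,-5): star map gives 3.5139; window check -0.1 ≤ 3.5139 < 0.7 is false → out
[2] lift (7,18): star map gives 1.5500; window check -0.1 ≤ 1.5500 < 0.7 is false → out
[3] lift (-4,-9): star map gives -1.2750; window check -0.1 ≤ -1.2750 < 0.7 is false → out
[4] lift (3,-9): star map gives 5.7250; window check -0.1 ≤ 5.7250 < 0.7 is false → out
[5] lift (-2,-7): star map gives 0.1194; window check -0.1 ≤ 0.1194 < 0.7 is true → IN Λ
[6] lift (0,0): star map gives 0.0000; window check -0.1 ≤ 0.0000 < 0.7 is true → IN Λ
[7] lift (13,3): star map gives 12.0917; window check -0.1 ≤ 12.0917 < 0.7 is false → out
[8] lift (7,4): star map gives 5.7889; window check -0.1 ≤ 5.7889 < 0.7 is false → out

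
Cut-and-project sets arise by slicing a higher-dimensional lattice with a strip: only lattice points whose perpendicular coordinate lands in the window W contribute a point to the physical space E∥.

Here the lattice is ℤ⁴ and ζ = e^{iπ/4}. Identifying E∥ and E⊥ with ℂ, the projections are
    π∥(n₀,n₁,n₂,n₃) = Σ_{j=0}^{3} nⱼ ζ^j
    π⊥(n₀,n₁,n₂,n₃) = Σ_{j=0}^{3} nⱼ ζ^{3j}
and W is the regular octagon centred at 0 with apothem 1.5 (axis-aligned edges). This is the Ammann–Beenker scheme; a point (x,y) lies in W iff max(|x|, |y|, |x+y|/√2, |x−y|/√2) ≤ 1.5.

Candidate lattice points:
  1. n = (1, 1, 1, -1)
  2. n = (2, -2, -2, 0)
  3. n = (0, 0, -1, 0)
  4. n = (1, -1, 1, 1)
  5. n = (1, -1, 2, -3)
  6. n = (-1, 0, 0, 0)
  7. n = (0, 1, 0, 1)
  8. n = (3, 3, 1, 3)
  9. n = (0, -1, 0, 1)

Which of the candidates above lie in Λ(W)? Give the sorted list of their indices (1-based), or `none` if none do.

Internal map: ζ^{3j} for j=0..3 gives (1,0), (−√2/2,√2/2), (0,−1), (√2/2,√2/2).
#1 (1, 1, 1, -1): internal (-0.41421, -1.00000); octagon support 1.00000 vs apothem 1.5 → ∈ W
#2 (2, -2, -2, 0): internal (3.41421, 0.58579); octagon support 3.41421 vs apothem 1.5 → ∉ W
#3 (0, 0, -1, 0): internal (0.00000, 1.00000); octagon support 1.00000 vs apothem 1.5 → ∈ W
#4 (1, -1, 1, 1): internal (2.41421, -1.00000); octagon support 2.41421 vs apothem 1.5 → ∉ W
#5 (1, -1, 2, -3): internal (-0.41421, -4.82843); octagon support 4.82843 vs apothem 1.5 → ∉ W
#6 (-1, 0, 0, 0): internal (-1.00000, 0.00000); octagon support 1.00000 vs apothem 1.5 → ∈ W
#7 (0, 1, 0, 1): internal (0.00000, 1.41421); octagon support 1.41421 vs apothem 1.5 → ∈ W
#8 (3, 3, 1, 3): internal (3.00000, 3.24264); octagon support 4.41421 vs apothem 1.5 → ∉ W
#9 (0, -1, 0, 1): internal (1.41421, 0.00000); octagon support 1.41421 vs apothem 1.5 → ∈ W

1, 3, 6, 7, 9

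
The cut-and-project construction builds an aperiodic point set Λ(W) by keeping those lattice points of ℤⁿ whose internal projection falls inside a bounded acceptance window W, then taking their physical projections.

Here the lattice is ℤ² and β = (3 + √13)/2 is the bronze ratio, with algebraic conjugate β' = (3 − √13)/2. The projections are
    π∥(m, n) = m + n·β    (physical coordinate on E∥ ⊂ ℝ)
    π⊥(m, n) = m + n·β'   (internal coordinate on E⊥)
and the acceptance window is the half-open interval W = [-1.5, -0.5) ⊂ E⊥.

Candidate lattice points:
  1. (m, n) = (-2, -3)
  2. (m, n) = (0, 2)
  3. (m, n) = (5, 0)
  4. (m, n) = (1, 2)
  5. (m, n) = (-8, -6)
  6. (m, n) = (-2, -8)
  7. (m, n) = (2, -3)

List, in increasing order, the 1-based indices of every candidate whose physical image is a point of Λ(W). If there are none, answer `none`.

1, 2

β' = (3−√13)/2 ≈ -0.30278.
candidate 1: (m,n)=(-2,-3) → π∥ = -2-3·β ≈ -11.90833, π⊥ = -2-3·β' ≈ -1.09167 ∈ [-1.5, -0.5) ⇒ IN Λ
candidate 2: (m,n)=(0,2) → π∥ = 0+2·β ≈ 6.60555, π⊥ = 0+2·β' ≈ -0.60555 ∈ [-1.5, -0.5) ⇒ IN Λ
candidate 3: (m,n)=(5,0) → π∥ = 5+0·β ≈ 5.00000, π⊥ = 5+0·β' ≈ 5.00000 ∉ [-1.5, -0.5) ⇒ out
candidate 4: (m,n)=(1,2) → π∥ = 1+2·β ≈ 7.60555, π⊥ = 1+2·β' ≈ 0.39445 ∉ [-1.5, -0.5) ⇒ out
candidate 5: (m,n)=(-8,-6) → π∥ = -8-6·β ≈ -27.81665, π⊥ = -8-6·β' ≈ -6.18335 ∉ [-1.5, -0.5) ⇒ out
candidate 6: (m,n)=(-2,-8) → π∥ = -2-8·β ≈ -28.42221, π⊥ = -2-8·β' ≈ 0.42221 ∉ [-1.5, -0.5) ⇒ out
candidate 7: (m,n)=(2,-3) → π∥ = 2-3·β ≈ -7.90833, π⊥ = 2-3·β' ≈ 2.90833 ∉ [-1.5, -0.5) ⇒ out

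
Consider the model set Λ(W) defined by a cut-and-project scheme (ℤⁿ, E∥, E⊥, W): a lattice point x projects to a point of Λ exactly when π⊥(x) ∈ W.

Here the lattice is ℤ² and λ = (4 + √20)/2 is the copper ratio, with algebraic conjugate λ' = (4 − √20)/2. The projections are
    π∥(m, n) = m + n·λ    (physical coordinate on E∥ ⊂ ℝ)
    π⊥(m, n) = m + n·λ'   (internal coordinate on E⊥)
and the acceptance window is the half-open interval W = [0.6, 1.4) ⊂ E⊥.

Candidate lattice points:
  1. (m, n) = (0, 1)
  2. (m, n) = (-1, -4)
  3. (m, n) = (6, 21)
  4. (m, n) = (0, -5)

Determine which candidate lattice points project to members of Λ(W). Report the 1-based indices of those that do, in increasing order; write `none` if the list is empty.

3, 4

λ' = (4−√20)/2 ≈ -0.2361.
candidate 1: (m,n)=(0,1) → π∥ = 0+1·λ ≈ 4.2361, π⊥ = 0+1·λ' ≈ -0.2361 ∉ [0.6, 1.4) ⇒ out
candidate 2: (m,n)=(-1,-4) → π∥ = -1-4·λ ≈ -17.9443, π⊥ = -1-4·λ' ≈ -0.0557 ∉ [0.6, 1.4) ⇒ out
candidate 3: (m,n)=(6,21) → π∥ = 6+21·λ ≈ 94.9574, π⊥ = 6+21·λ' ≈ 1.0426 ∈ [0.6, 1.4) ⇒ IN Λ
candidate 4: (m,n)=(0,-5) → π∥ = 0-5·λ ≈ -21.1803, π⊥ = 0-5·λ' ≈ 1.1803 ∈ [0.6, 1.4) ⇒ IN Λ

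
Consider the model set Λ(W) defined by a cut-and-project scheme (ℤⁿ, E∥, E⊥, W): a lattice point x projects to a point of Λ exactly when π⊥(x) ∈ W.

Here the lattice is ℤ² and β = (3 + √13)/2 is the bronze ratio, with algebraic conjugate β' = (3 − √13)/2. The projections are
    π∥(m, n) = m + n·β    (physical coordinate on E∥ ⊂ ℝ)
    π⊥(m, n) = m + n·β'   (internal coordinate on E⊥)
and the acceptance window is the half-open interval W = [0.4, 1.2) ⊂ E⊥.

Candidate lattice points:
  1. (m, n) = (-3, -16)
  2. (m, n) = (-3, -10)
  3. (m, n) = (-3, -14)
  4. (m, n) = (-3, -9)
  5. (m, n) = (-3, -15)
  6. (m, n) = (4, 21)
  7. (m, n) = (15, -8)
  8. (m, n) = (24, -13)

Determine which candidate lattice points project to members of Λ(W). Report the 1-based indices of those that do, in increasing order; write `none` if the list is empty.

none

β' = (3−√13)/2 ≈ -0.3028.
#1 (-3,-16): internal coord -3 + (-16)·β' = +1.8444; +1.8444 ∉ [0.4, 1.2) → out
#2 (-3,-10): internal coord -3 + (-10)·β' = +0.0278; +0.0278 ∉ [0.4, 1.2) → out
#3 (-3,-14): internal coord -3 + (-14)·β' = +1.2389; +1.2389 ∉ [0.4, 1.2) → out
#4 (-3,-9): internal coord -3 + (-9)·β' = -0.2750; -0.2750 ∉ [0.4, 1.2) → out
#5 (-3,-15): internal coord -3 + (-15)·β' = +1.5416; +1.5416 ∉ [0.4, 1.2) → out
#6 (4,21): internal coord 4 + (21)·β' = -2.3583; -2.3583 ∉ [0.4, 1.2) → out
#7 (15,-8): internal coord 15 + (-8)·β' = +17.4222; +17.4222 ∉ [0.4, 1.2) → out
#8 (24,-13): internal coord 24 + (-13)·β' = +27.9361; +27.9361 ∉ [0.4, 1.2) → out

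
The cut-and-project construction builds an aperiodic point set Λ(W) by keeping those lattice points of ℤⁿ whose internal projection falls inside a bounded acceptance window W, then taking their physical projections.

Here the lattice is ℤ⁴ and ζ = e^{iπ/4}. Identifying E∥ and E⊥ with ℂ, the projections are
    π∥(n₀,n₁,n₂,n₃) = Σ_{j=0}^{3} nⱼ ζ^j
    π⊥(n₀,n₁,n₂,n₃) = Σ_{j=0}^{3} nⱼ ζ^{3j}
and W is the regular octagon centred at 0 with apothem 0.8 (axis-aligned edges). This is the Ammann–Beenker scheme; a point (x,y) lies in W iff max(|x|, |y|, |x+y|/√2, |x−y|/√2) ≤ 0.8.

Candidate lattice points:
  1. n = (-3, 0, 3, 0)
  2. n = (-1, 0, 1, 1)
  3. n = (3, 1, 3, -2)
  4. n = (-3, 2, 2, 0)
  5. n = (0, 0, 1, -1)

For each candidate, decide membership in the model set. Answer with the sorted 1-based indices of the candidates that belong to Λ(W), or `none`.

2

π⊥(n) = n₀ + n₁ζ³ + n₂ζ⁶ + n₃ζ⁹ where ζ = e^{iπ/4}.
#1 (-3, 0, 3, 0): internal (-3.00000, -3.00000); octagon support 4.24264 vs apothem 0.8 → ∉ W
#2 (-1, 0, 1, 1): internal (-0.29289, -0.29289); octagon support 0.41421 vs apothem 0.8 → ∈ W
#3 (3, 1, 3, -2): internal (0.87868, -3.70711); octagon support 3.70711 vs apothem 0.8 → ∉ W
#4 (-3, 2, 2, 0): internal (-4.41421, -0.58579); octagon support 4.41421 vs apothem 0.8 → ∉ W
#5 (0, 0, 1, -1): internal (-0.70711, -1.70711); octagon support 1.70711 vs apothem 0.8 → ∉ W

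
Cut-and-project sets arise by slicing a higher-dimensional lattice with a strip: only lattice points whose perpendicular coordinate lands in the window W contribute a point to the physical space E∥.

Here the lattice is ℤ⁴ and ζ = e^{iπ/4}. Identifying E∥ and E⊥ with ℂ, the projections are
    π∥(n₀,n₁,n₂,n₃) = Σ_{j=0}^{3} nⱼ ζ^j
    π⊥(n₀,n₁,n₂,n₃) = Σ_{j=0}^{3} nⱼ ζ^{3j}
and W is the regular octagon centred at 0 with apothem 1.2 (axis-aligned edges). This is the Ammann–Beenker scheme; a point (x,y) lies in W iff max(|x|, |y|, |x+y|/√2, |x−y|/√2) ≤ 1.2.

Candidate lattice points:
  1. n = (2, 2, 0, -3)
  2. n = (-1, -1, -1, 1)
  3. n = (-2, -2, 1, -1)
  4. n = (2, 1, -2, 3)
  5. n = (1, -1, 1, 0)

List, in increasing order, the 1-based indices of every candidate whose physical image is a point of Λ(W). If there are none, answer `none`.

2

π⊥(n) = n₀ + n₁ζ³ + n₂ζ⁶ + n₃ζ⁹ where ζ = e^{iπ/4}.
#1 (2, 2, 0, -3): internal (-1.53553, -0.70711); octagon support 1.58579 vs apothem 1.2 → ∉ W
#2 (-1, -1, -1, 1): internal (0.41421, 1.00000); octagon support 1.00000 vs apothem 1.2 → ∈ W
#3 (-2, -2, 1, -1): internal (-1.29289, -3.12132); octagon support 3.12132 vs apothem 1.2 → ∉ W
#4 (2, 1, -2, 3): internal (3.41421, 4.82843); octagon support 5.82843 vs apothem 1.2 → ∉ W
#5 (1, -1, 1, 0): internal (1.70711, -1.70711); octagon support 2.41421 vs apothem 1.2 → ∉ W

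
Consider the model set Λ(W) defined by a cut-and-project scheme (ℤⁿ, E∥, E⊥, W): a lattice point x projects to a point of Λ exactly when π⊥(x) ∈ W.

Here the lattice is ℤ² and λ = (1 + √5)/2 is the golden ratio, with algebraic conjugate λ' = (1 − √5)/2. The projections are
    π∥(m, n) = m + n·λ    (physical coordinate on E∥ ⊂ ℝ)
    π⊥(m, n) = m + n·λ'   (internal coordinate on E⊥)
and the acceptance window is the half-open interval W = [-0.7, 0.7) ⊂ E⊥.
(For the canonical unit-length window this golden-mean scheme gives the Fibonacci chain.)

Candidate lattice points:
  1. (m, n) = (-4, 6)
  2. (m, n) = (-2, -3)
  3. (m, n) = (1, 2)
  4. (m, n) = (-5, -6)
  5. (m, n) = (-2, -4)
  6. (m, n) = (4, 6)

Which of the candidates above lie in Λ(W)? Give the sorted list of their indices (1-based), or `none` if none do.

2, 3, 5, 6

Numerically λ ≈ 1.618034 and λ' = −1/λ ≈ -0.618034.
#1 (-4,6): internal coord -4 + (6)·λ' = -7.708204; -7.708204 ∉ [-0.7, 0.7) → out
#2 (-2,-3): internal coord -2 + (-3)·λ' = -0.145898; -0.145898 ∈ [-0.7, 0.7) → IN Λ
#3 (1,2): internal coord 1 + (2)·λ' = -0.236068; -0.236068 ∈ [-0.7, 0.7) → IN Λ
#4 (-5,-6): internal coord -5 + (-6)·λ' = -1.291796; -1.291796 ∉ [-0.7, 0.7) → out
#5 (-2,-4): internal coord -2 + (-4)·λ' = +0.472136; +0.472136 ∈ [-0.7, 0.7) → IN Λ
#6 (4,6): internal coord 4 + (6)·λ' = +0.291796; +0.291796 ∈ [-0.7, 0.7) → IN Λ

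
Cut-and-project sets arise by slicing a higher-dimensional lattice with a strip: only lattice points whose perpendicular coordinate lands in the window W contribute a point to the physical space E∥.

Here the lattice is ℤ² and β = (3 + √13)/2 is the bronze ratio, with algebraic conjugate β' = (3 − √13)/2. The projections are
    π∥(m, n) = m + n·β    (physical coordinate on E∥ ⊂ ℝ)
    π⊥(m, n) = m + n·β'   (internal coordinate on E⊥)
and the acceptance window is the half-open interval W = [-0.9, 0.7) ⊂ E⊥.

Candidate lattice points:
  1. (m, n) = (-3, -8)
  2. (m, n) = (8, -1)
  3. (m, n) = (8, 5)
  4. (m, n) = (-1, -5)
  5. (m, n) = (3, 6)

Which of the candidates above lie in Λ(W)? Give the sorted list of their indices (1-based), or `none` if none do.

β' = (3−√13)/2 ≈ -0.30278.
#1 (-3,-8): internal coord -3 + (-8)·β' = -0.57779; -0.57779 ∈ [-0.9, 0.7) → IN Λ
#2 (8,-1): internal coord 8 + (-1)·β' = +8.30278; +8.30278 ∉ [-0.9, 0.7) → out
#3 (8,5): internal coord 8 + (5)·β' = +6.48612; +6.48612 ∉ [-0.9, 0.7) → out
#4 (-1,-5): internal coord -1 + (-5)·β' = +0.51388; +0.51388 ∈ [-0.9, 0.7) → IN Λ
#5 (3,6): internal coord 3 + (6)·β' = +1.18335; +1.18335 ∉ [-0.9, 0.7) → out

1, 4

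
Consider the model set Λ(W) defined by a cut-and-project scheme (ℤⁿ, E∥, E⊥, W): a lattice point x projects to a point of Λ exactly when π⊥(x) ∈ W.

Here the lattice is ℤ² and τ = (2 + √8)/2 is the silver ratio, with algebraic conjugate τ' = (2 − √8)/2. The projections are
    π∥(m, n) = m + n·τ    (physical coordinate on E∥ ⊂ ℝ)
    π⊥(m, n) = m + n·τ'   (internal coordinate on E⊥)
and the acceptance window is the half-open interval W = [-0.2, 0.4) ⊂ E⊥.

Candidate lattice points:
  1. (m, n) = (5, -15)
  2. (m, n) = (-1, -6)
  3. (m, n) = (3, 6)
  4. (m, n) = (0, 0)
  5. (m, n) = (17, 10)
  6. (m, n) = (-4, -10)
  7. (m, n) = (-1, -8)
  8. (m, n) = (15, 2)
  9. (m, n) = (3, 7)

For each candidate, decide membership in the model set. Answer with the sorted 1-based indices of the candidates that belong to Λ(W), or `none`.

4, 6, 9

τ' = (2−√8)/2 ≈ -0.41421.
candidate 1: (m,n)=(5,-15) → π∥ = 5-15·τ ≈ -31.21320, π⊥ = 5-15·τ' ≈ 11.21320 ∉ [-0.2, 0.4) ⇒ out
candidate 2: (m,n)=(-1,-6) → π∥ = -1-6·τ ≈ -15.48528, π⊥ = -1-6·τ' ≈ 1.48528 ∉ [-0.2, 0.4) ⇒ out
candidate 3: (m,n)=(3,6) → π∥ = 3+6·τ ≈ 17.48528, π⊥ = 3+6·τ' ≈ 0.51472 ∉ [-0.2, 0.4) ⇒ out
candidate 4: (m,n)=(0,0) → π∥ = 0+0·τ ≈ 0.00000, π⊥ = 0+0·τ' ≈ 0.00000 ∈ [-0.2, 0.4) ⇒ IN Λ
candidate 5: (m,n)=(17,10) → π∥ = 17+10·τ ≈ 41.14214, π⊥ = 17+10·τ' ≈ 12.85786 ∉ [-0.2, 0.4) ⇒ out
candidate 6: (m,n)=(-4,-10) → π∥ = -4-10·τ ≈ -28.14214, π⊥ = -4-10·τ' ≈ 0.14214 ∈ [-0.2, 0.4) ⇒ IN Λ
candidate 7: (m,n)=(-1,-8) → π∥ = -1-8·τ ≈ -20.31371, π⊥ = -1-8·τ' ≈ 2.31371 ∉ [-0.2, 0.4) ⇒ out
candidate 8: (m,n)=(15,2) → π∥ = 15+2·τ ≈ 19.82843, π⊥ = 15+2·τ' ≈ 14.17157 ∉ [-0.2, 0.4) ⇒ out
candidate 9: (m,n)=(3,7) → π∥ = 3+7·τ ≈ 19.89949, π⊥ = 3+7·τ' ≈ 0.10051 ∈ [-0.2, 0.4) ⇒ IN Λ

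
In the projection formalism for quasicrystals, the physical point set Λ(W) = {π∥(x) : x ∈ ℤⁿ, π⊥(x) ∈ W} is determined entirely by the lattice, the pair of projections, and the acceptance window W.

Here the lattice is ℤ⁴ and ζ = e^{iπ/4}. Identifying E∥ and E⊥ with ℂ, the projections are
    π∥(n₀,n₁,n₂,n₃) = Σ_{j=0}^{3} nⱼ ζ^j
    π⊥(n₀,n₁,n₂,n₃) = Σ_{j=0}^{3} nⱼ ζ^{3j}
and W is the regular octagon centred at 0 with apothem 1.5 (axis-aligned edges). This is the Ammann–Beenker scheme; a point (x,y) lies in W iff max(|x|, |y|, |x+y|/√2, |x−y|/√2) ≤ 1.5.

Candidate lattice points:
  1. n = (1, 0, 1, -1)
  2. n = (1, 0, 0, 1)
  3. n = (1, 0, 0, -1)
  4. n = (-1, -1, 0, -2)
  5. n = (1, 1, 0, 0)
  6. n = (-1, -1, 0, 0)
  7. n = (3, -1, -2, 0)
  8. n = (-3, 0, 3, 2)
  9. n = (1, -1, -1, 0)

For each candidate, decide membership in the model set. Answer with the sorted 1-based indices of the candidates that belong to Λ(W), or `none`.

3, 5, 6

Internal map: ζ^{3j} for j=0..3 gives (1,0), (−√2/2,√2/2), (0,−1), (√2/2,√2/2).
candidate 1: n = (1, 0, 1, -1) → π⊥ ≈ (+0.2929, -1.7071); max(|x|,|y|,|x±y|/√2) = 1.7071 > 1.5 ⇒ ∉ W
candidate 2: n = (1, 0, 0, 1) → π⊥ ≈ (+1.7071, +0.7071); max(|x|,|y|,|x±y|/√2) = 1.7071 > 1.5 ⇒ ∉ W
candidate 3: n = (1, 0, 0, -1) → π⊥ ≈ (+0.2929, -0.7071); max(|x|,|y|,|x±y|/√2) = 0.7071 ≤ 1.5 ⇒ ∈ W
candidate 4: n = (-1, -1, 0, -2) → π⊥ ≈ (-1.7071, -2.1213); max(|x|,|y|,|x±y|/√2) = 2.7071 > 1.5 ⇒ ∉ W
candidate 5: n = (1, 1, 0, 0) → π⊥ ≈ (+0.2929, +0.7071); max(|x|,|y|,|x±y|/√2) = 0.7071 ≤ 1.5 ⇒ ∈ W
candidate 6: n = (-1, -1, 0, 0) → π⊥ ≈ (-0.2929, -0.7071); max(|x|,|y|,|x±y|/√2) = 0.7071 ≤ 1.5 ⇒ ∈ W
candidate 7: n = (3, -1, -2, 0) → π⊥ ≈ (+3.7071, +1.2929); max(|x|,|y|,|x±y|/√2) = 3.7071 > 1.5 ⇒ ∉ W
candidate 8: n = (-3, 0, 3, 2) → π⊥ ≈ (-1.5858, -1.5858); max(|x|,|y|,|x±y|/√2) = 2.2426 > 1.5 ⇒ ∉ W
candidate 9: n = (1, -1, -1, 0) → π⊥ ≈ (+1.7071, +0.2929); max(|x|,|y|,|x±y|/√2) = 1.7071 > 1.5 ⇒ ∉ W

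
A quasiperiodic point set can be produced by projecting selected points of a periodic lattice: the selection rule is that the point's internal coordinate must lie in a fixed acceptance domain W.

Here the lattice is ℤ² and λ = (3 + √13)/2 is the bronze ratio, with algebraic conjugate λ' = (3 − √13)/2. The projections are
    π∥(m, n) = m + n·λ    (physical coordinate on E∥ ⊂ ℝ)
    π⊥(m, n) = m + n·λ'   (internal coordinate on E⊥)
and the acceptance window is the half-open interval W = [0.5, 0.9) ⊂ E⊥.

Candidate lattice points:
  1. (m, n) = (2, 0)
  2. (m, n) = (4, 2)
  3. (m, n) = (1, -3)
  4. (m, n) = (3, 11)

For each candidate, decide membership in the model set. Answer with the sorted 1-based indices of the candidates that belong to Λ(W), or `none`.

λ' = (3−√13)/2 ≈ -0.302776.
#1 (2,0): internal coord 2 + (0)·λ' = +2.000000; +2.000000 ∉ [0.5, 0.9) → out
#2 (4,2): internal coord 4 + (2)·λ' = +3.394449; +3.394449 ∉ [0.5, 0.9) → out
#3 (1,-3): internal coord 1 + (-3)·λ' = +1.908327; +1.908327 ∉ [0.5, 0.9) → out
#4 (3,11): internal coord 3 + (11)·λ' = -0.330532; -0.330532 ∉ [0.5, 0.9) → out

none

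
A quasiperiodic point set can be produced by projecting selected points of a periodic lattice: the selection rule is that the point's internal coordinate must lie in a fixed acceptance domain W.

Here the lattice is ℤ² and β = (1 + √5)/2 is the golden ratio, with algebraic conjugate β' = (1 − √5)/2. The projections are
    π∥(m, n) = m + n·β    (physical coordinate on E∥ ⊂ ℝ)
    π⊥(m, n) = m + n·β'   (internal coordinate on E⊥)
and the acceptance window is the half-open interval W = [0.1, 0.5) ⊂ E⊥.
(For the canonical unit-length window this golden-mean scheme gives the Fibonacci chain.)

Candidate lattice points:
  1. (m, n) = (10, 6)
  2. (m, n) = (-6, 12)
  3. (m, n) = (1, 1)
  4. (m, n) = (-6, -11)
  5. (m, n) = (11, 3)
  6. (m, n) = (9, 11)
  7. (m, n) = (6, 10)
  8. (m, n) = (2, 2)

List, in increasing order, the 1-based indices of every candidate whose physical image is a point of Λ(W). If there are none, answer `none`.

Compute β' = (1−√5)/2 = -0.61803, so π⊥(m,n) = m -0.61803·n.
#1 (10,6): internal coord 10 + (6)·β' = +6.29180; +6.29180 ∉ [0.1, 0.5) → out
#2 (-6,12): internal coord -6 + (12)·β' = -13.41641; -13.41641 ∉ [0.1, 0.5) → out
#3 (1,1): internal coord 1 + (1)·β' = +0.38197; +0.38197 ∈ [0.1, 0.5) → IN Λ
#4 (-6,-11): internal coord -6 + (-11)·β' = +0.79837; +0.79837 ∉ [0.1, 0.5) → out
#5 (11,3): internal coord 11 + (3)·β' = +9.14590; +9.14590 ∉ [0.1, 0.5) → out
#6 (9,11): internal coord 9 + (11)·β' = +2.20163; +2.20163 ∉ [0.1, 0.5) → out
#7 (6,10): internal coord 6 + (10)·β' = -0.18034; -0.18034 ∉ [0.1, 0.5) → out
#8 (2,2): internal coord 2 + (2)·β' = +0.76393; +0.76393 ∉ [0.1, 0.5) → out

3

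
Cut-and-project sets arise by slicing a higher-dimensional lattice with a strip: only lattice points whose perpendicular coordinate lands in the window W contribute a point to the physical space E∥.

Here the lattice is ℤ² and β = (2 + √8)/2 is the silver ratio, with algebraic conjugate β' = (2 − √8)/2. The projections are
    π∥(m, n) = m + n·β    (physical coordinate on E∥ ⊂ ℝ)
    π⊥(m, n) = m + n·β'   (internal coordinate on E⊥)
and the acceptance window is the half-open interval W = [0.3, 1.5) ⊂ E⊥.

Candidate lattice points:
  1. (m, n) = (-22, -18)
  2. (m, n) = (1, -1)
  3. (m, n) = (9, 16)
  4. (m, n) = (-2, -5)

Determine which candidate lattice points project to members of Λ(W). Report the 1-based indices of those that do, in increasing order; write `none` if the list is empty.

Compute β' = (2−√8)/2 = -0.414214, so π⊥(m,n) = m -0.414214·n.
#1 (-22,-18): internal coord -22 + (-18)·β' = -14.544156; -14.544156 ∉ [0.3, 1.5) → out
#2 (1,-1): internal coord 1 + (-1)·β' = +1.414214; +1.414214 ∈ [0.3, 1.5) → IN Λ
#3 (9,16): internal coord 9 + (16)·β' = +2.372583; +2.372583 ∉ [0.3, 1.5) → out
#4 (-2,-5): internal coord -2 + (-5)·β' = +0.071068; +0.071068 ∉ [0.3, 1.5) → out

2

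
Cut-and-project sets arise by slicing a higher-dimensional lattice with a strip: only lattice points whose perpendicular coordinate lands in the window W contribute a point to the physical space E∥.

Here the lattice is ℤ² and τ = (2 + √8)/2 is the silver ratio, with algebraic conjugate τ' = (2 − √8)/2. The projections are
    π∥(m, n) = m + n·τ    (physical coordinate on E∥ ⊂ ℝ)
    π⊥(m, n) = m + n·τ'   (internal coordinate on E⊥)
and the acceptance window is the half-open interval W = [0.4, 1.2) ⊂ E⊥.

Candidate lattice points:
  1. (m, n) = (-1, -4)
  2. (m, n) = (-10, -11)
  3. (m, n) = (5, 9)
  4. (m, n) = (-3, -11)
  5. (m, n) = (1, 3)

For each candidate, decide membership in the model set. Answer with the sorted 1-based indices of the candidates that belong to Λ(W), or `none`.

Compute τ' = (2−√8)/2 = -0.4142, so π⊥(m,n) = m -0.4142·n.
#1 (-1,-4): internal coord -1 + (-4)·τ' = +0.6569; +0.6569 ∈ [0.4, 1.2) → IN Λ
#2 (-10,-11): internal coord -10 + (-11)·τ' = -5.4437; -5.4437 ∉ [0.4, 1.2) → out
#3 (5,9): internal coord 5 + (9)·τ' = +1.2721; +1.2721 ∉ [0.4, 1.2) → out
#4 (-3,-11): internal coord -3 + (-11)·τ' = +1.5563; +1.5563 ∉ [0.4, 1.2) → out
#5 (1,3): internal coord 1 + (3)·τ' = -0.2426; -0.2426 ∉ [0.4, 1.2) → out

1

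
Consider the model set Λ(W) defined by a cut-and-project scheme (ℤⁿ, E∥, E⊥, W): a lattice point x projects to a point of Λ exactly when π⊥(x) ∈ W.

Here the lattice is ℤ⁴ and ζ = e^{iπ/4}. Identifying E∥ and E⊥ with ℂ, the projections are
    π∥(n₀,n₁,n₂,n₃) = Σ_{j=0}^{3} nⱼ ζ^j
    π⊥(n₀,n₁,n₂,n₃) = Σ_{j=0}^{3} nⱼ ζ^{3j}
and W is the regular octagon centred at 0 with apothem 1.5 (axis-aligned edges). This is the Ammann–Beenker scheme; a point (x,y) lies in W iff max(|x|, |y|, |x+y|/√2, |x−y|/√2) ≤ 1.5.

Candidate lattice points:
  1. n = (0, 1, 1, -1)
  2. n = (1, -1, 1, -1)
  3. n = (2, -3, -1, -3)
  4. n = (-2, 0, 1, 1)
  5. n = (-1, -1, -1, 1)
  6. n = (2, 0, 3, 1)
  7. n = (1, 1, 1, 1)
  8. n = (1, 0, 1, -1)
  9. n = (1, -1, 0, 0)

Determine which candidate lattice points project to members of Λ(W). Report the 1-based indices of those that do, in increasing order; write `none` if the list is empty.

π⊥(n) = n₀ + n₁ζ³ + n₂ζ⁶ + n₃ζ⁹ where ζ = e^{iπ/4}.
#1 (0, 1, 1, -1): internal (-1.4142, -1.0000); octagon support 1.7071 vs apothem 1.5 → ∉ W
#2 (1, -1, 1, -1): internal (1.0000, -2.4142); octagon support 2.4142 vs apothem 1.5 → ∉ W
#3 (2, -3, -1, -3): internal (2.0000, -3.2426); octagon support 3.7071 vs apothem 1.5 → ∉ W
#4 (-2, 0, 1, 1): internal (-1.2929, -0.2929); octagon support 1.2929 vs apothem 1.5 → ∈ W
#5 (-1, -1, -1, 1): internal (0.4142, 1.0000); octagon support 1.0000 vs apothem 1.5 → ∈ W
#6 (2, 0, 3, 1): internal (2.7071, -2.2929); octagon support 3.5355 vs apothem 1.5 → ∉ W
#7 (1, 1, 1, 1): internal (1.0000, 0.4142); octagon support 1.0000 vs apothem 1.5 → ∈ W
#8 (1, 0, 1, -1): internal (0.2929, -1.7071); octagon support 1.7071 vs apothem 1.5 → ∉ W
#9 (1, -1, 0, 0): internal (1.7071, -0.7071); octagon support 1.7071 vs apothem 1.5 → ∉ W

4, 5, 7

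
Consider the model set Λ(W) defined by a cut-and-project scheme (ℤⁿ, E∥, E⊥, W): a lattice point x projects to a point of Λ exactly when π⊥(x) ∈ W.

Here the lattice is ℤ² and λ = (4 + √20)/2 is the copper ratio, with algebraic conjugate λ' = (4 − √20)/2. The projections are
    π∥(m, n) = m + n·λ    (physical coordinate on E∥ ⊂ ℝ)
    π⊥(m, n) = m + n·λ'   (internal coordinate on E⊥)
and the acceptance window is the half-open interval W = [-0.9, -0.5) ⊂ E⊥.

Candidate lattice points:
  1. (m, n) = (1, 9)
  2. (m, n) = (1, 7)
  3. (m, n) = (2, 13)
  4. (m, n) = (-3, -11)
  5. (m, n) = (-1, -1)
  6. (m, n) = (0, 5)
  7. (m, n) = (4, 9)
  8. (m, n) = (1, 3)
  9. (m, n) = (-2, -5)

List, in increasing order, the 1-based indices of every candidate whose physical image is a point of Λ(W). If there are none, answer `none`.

2, 5, 9

Compute λ' = (4−√20)/2 = -0.236068, so π⊥(m,n) = m -0.236068·n.
#1 (1,9): internal coord 1 + (9)·λ' = -1.124612; -1.124612 ∉ [-0.9, -0.5) → out
#2 (1,7): internal coord 1 + (7)·λ' = -0.652476; -0.652476 ∈ [-0.9, -0.5) → IN Λ
#3 (2,13): internal coord 2 + (13)·λ' = -1.068884; -1.068884 ∉ [-0.9, -0.5) → out
#4 (-3,-11): internal coord -3 + (-11)·λ' = -0.403252; -0.403252 ∉ [-0.9, -0.5) → out
#5 (-1,-1): internal coord -1 + (-1)·λ' = -0.763932; -0.763932 ∈ [-0.9, -0.5) → IN Λ
#6 (0,5): internal coord 0 + (5)·λ' = -1.180340; -1.180340 ∉ [-0.9, -0.5) → out
#7 (4,9): internal coord 4 + (9)·λ' = +1.875388; +1.875388 ∉ [-0.9, -0.5) → out
#8 (1,3): internal coord 1 + (3)·λ' = +0.291796; +0.291796 ∉ [-0.9, -0.5) → out
#9 (-2,-5): internal coord -2 + (-5)·λ' = -0.819660; -0.819660 ∈ [-0.9, -0.5) → IN Λ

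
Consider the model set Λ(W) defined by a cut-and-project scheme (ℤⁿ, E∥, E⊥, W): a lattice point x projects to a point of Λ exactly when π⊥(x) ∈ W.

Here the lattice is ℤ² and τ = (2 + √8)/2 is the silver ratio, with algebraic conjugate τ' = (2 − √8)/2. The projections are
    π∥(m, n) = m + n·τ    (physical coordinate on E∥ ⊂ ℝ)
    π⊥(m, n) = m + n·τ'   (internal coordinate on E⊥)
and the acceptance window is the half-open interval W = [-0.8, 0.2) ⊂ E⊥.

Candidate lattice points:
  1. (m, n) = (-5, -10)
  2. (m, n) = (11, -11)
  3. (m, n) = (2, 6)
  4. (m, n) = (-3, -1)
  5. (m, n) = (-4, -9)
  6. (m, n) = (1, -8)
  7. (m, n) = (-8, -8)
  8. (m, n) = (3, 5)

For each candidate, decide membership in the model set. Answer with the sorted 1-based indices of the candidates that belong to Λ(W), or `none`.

τ' = (2−√8)/2 ≈ -0.41421.
candidate 1: (m,n)=(-5,-10) → π∥ = -5-10·τ ≈ -29.14214, π⊥ = -5-10·τ' ≈ -0.85786 ∉ [-0.8, 0.2) ⇒ out
candidate 2: (m,n)=(11,-11) → π∥ = 11-11·τ ≈ -15.55635, π⊥ = 11-11·τ' ≈ 15.55635 ∉ [-0.8, 0.2) ⇒ out
candidate 3: (m,n)=(2,6) → π∥ = 2+6·τ ≈ 16.48528, π⊥ = 2+6·τ' ≈ -0.48528 ∈ [-0.8, 0.2) ⇒ IN Λ
candidate 4: (m,n)=(-3,-1) → π∥ = -3-1·τ ≈ -5.41421, π⊥ = -3-1·τ' ≈ -2.58579 ∉ [-0.8, 0.2) ⇒ out
candidate 5: (m,n)=(-4,-9) → π∥ = -4-9·τ ≈ -25.72792, π⊥ = -4-9·τ' ≈ -0.27208 ∈ [-0.8, 0.2) ⇒ IN Λ
candidate 6: (m,n)=(1,-8) → π∥ = 1-8·τ ≈ -18.31371, π⊥ = 1-8·τ' ≈ 4.31371 ∉ [-0.8, 0.2) ⇒ out
candidate 7: (m,n)=(-8,-8) → π∥ = -8-8·τ ≈ -27.31371, π⊥ = -8-8·τ' ≈ -4.68629 ∉ [-0.8, 0.2) ⇒ out
candidate 8: (m,n)=(3,5) → π∥ = 3+5·τ ≈ 15.07107, π⊥ = 3+5·τ' ≈ 0.92893 ∉ [-0.8, 0.2) ⇒ out

3, 5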